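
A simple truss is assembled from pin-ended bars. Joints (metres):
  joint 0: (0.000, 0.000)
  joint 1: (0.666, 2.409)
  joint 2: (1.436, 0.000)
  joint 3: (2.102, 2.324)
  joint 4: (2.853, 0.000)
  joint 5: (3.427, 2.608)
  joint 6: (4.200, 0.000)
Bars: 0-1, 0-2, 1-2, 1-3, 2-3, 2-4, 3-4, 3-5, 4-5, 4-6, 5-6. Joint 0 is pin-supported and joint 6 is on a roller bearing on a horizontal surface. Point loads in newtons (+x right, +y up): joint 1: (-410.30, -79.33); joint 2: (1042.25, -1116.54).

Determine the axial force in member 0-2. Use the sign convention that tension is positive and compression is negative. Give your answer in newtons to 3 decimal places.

918.608

N=7 nodes, M=11 members, R=3 reactions → 2N=14, M+R=14
member 0 (0-1): L=2.4994, (cx,cy)=(0.2665,0.9638)
member 1 (0-2): L=1.4360, (cx,cy)=(1.0000,0.0000)
member 2 (1-2): L=2.5291, (cx,cy)=(0.3045,-0.9525)
member 3 (1-3): L=1.4385, (cx,cy)=(0.9983,-0.0591)
member 4 (2-3): L=2.4175, (cx,cy)=(0.2755,0.9613)
member 5 (2-4): L=1.4170, (cx,cy)=(1.0000,0.0000)
member 6 (3-4): L=2.4423, (cx,cy)=(0.3075,-0.9516)
member 7 (3-5): L=1.3551, (cx,cy)=(0.9778,0.2096)
member 8 (4-5): L=2.6704, (cx,cy)=(0.2149,0.9766)
member 9 (4-6): L=1.3470, (cx,cy)=(1.0000,0.0000)
member 10 (5-6): L=2.7201, (cx,cy)=(0.2842,-0.9588)
solve A·x = −loads:
  F[0-1] = -1075.7722 N (compression)
  F[0-2] = +918.6083 N (tension)
  F[1-2] = +1016.8266 N (tension)
  F[1-3] = -186.2668 N (compression)
  F[2-3] = +153.9440 N (tension)
  F[2-4] = +143.5320 N (tension)
  F[3-4] = -186.5020 N (compression)
  F[3-5] = -88.1413 N (compression)
  F[4-5] = +181.7135 N (tension)
  F[4-6] = +47.1250 N (tension)
  F[5-6] = -165.8303 N (compression)
  Rx@0 = -631.9500 N
  Ry@0 = +1036.8765 N
  Ry@6 = +158.9935 N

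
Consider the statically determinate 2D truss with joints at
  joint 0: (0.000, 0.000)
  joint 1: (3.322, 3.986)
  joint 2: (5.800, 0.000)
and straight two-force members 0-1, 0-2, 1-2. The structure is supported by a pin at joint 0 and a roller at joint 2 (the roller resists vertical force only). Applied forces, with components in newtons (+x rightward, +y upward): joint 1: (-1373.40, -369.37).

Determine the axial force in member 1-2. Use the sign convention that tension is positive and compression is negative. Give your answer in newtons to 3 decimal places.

N=3 nodes, M=3 members, R=3 reactions → 2N=6, M+R=6
member 0 (0-1): L=5.1888, (cx,cy)=(0.6402,0.7682)
member 1 (0-2): L=5.8000, (cx,cy)=(1.0000,0.0000)
member 2 (1-2): L=4.6935, (cx,cy)=(0.5280,-0.8493)
solve A·x = −loads:
  F[0-1] = -1434.1086 N (compression)
  F[0-2] = -455.2517 N (compression)
  F[1-2] = +862.2724 N (tension)
  Rx@0 = +1373.4000 N
  Ry@0 = +1101.6675 N
  Ry@2 = -732.2975 N

862.272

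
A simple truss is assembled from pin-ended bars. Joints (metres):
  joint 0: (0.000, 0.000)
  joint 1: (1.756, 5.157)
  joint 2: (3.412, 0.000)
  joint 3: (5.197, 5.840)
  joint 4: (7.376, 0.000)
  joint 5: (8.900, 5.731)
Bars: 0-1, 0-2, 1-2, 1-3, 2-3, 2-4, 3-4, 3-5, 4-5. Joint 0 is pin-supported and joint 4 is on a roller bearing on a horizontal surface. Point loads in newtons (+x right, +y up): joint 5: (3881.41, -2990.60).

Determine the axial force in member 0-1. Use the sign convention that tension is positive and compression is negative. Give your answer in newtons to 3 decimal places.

3838.561

N=6 nodes, M=9 members, R=3 reactions → 2N=12, M+R=12
member 0 (0-1): L=5.4478, (cx,cy)=(0.3223,0.9466)
member 1 (0-2): L=3.4120, (cx,cy)=(1.0000,0.0000)
member 2 (1-2): L=5.4164, (cx,cy)=(0.3057,-0.9521)
member 3 (1-3): L=3.5081, (cx,cy)=(0.9809,0.1947)
member 4 (2-3): L=6.1067, (cx,cy)=(0.2923,0.9563)
member 5 (2-4): L=3.9640, (cx,cy)=(1.0000,0.0000)
member 6 (3-4): L=6.2333, (cx,cy)=(0.3496,-0.9369)
member 7 (3-5): L=3.7046, (cx,cy)=(0.9996,-0.0294)
member 8 (4-5): L=5.9302, (cx,cy)=(0.2570,0.9664)
solve A·x = −loads:
  F[0-1] = +3838.5606 N (tension)
  F[0-2] = +2644.1122 N (tension)
  F[1-2] = -3345.2690 N (compression)
  F[1-3] = +2304.1722 N (tension)
  F[2-3] = +3330.5382 N (tension)
  F[2-4] = +647.8067 N (tension)
  F[3-4] = -4024.1654 N (compression)
  F[3-5] = +4642.3640 N (tension)
  F[4-5] = -2953.1949 N (compression)
  Rx@0 = -3881.4100 N
  Ry@0 = -3633.6815 N
  Ry@4 = +6624.2815 N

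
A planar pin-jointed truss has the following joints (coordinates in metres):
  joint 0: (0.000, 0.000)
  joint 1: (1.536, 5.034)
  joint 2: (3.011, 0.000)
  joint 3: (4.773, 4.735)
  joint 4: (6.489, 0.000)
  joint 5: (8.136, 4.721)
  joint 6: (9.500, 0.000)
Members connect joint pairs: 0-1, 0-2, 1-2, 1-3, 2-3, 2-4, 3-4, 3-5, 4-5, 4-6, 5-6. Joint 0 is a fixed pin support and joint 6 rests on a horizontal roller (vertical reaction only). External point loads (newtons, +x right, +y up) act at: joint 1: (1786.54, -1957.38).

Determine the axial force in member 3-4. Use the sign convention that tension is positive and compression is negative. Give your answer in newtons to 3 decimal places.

-1339.986

N=7 nodes, M=11 members, R=3 reactions → 2N=14, M+R=14
member 0 (0-1): L=5.2631, (cx,cy)=(0.2918,0.9565)
member 1 (0-2): L=3.0110, (cx,cy)=(1.0000,0.0000)
member 2 (1-2): L=5.2456, (cx,cy)=(0.2812,-0.9597)
member 3 (1-3): L=3.2508, (cx,cy)=(0.9958,-0.0920)
member 4 (2-3): L=5.0522, (cx,cy)=(0.3488,0.9372)
member 5 (2-4): L=3.4780, (cx,cy)=(1.0000,0.0000)
member 6 (3-4): L=5.0364, (cx,cy)=(0.3407,-0.9402)
member 7 (3-5): L=3.3630, (cx,cy)=(1.0000,-0.0042)
member 8 (4-5): L=5.0000, (cx,cy)=(0.3294,0.9442)
member 9 (4-6): L=3.0110, (cx,cy)=(1.0000,0.0000)
member 10 (5-6): L=4.9141, (cx,cy)=(0.2776,-0.9607)
solve A·x = −loads:
  F[0-1] = -725.8220 N (compression)
  F[0-2] = +1998.3653 N (tension)
  F[1-2] = -1155.1786 N (compression)
  F[1-3] = -1680.6699 N (compression)
  F[2-3] = +1182.8381 N (tension)
  F[2-4] = +1261.0214 N (tension)
  F[3-4] = -1339.9862 N (compression)
  F[3-5] = -804.4649 N (compression)
  F[4-5] = +1334.2703 N (tension)
  F[4-6] = +364.9532 N (tension)
  F[5-6] = -1314.8205 N (compression)
  Rx@0 = -1786.5400 N
  Ry@0 = +694.2244 N
  Ry@6 = +1263.1556 N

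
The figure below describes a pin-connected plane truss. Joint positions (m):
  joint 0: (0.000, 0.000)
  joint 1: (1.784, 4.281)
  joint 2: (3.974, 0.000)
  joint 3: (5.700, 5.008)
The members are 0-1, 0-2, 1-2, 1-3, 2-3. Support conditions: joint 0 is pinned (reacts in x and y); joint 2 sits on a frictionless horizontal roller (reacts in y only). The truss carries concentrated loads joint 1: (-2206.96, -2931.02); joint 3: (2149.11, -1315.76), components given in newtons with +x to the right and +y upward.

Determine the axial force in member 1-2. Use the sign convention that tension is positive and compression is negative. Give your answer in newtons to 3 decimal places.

-1911.659

N=4 nodes, M=5 members, R=3 reactions → 2N=8, M+R=8
member 0 (0-1): L=4.6378, (cx,cy)=(0.3847,0.9231)
member 1 (0-2): L=3.9740, (cx,cy)=(1.0000,0.0000)
member 2 (1-2): L=4.8086, (cx,cy)=(0.4554,-0.8903)
member 3 (1-3): L=3.9829, (cx,cy)=(0.9832,0.1825)
member 4 (2-3): L=5.2971, (cx,cy)=(0.3258,0.9454)
solve A·x = −loads:
  F[0-1] = -772.3571 N (compression)
  F[0-2] = +239.2459 N (tension)
  F[1-2] = -1911.6586 N (compression)
  F[1-3] = +2827.9999 N (tension)
  F[2-3] = -1937.7042 N (compression)
  Rx@0 = +57.8500 N
  Ry@0 = +712.9303 N
  Ry@2 = +3533.8497 N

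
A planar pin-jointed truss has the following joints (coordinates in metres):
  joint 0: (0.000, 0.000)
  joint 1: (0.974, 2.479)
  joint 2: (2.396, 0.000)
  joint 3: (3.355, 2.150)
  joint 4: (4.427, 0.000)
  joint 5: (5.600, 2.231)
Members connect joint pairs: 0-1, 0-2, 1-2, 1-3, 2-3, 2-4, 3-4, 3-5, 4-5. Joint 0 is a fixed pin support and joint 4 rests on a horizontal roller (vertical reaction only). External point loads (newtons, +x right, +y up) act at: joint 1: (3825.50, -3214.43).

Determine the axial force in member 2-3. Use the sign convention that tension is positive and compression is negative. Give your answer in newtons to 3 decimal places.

N=6 nodes, M=9 members, R=3 reactions → 2N=12, M+R=12
member 0 (0-1): L=2.6635, (cx,cy)=(0.3657,0.9307)
member 1 (0-2): L=2.3960, (cx,cy)=(1.0000,0.0000)
member 2 (1-2): L=2.8579, (cx,cy)=(0.4976,-0.8674)
member 3 (1-3): L=2.4036, (cx,cy)=(0.9906,-0.1369)
member 4 (2-3): L=2.3542, (cx,cy)=(0.4074,0.9133)
member 5 (2-4): L=2.0310, (cx,cy)=(1.0000,0.0000)
member 6 (3-4): L=2.4024, (cx,cy)=(0.4462,-0.8949)
member 7 (3-5): L=2.2465, (cx,cy)=(0.9993,0.0361)
member 8 (4-5): L=2.5206, (cx,cy)=(0.4654,0.8851)
solve A·x = −loads:
  F[0-1] = -392.2002 N (compression)
  F[0-2] = +3968.9226 N (tension)
  F[1-2] = -2881.0113 N (compression)
  F[1-3] = -2559.5071 N (compression)
  F[2-3] = +2736.3910 N (tension)
  F[2-4] = +1420.7213 N (tension)
  F[3-4] = -3183.9438 N (compression)
  F[3-5] = -0.0000 N (compression)
  F[4-5] = +0.0000 N (tension)
  Rx@0 = -3825.5000 N
  Ry@0 = +365.0355 N
  Ry@4 = +2849.3945 N

2736.391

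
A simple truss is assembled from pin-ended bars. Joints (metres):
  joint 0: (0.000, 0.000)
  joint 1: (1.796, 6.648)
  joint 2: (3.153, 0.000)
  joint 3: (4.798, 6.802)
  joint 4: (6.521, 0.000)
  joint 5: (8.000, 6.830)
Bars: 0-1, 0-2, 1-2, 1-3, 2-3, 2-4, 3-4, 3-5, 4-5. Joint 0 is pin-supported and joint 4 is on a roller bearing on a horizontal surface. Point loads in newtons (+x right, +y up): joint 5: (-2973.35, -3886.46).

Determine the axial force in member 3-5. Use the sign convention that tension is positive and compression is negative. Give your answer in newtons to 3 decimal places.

-2135.884

N=6 nodes, M=9 members, R=3 reactions → 2N=12, M+R=12
member 0 (0-1): L=6.8863, (cx,cy)=(0.2608,0.9654)
member 1 (0-2): L=3.1530, (cx,cy)=(1.0000,0.0000)
member 2 (1-2): L=6.7851, (cx,cy)=(0.2000,-0.9798)
member 3 (1-3): L=3.0059, (cx,cy)=(0.9987,0.0512)
member 4 (2-3): L=6.9981, (cx,cy)=(0.2351,0.9720)
member 5 (2-4): L=3.3680, (cx,cy)=(1.0000,0.0000)
member 6 (3-4): L=7.0168, (cx,cy)=(0.2456,-0.9694)
member 7 (3-5): L=3.2021, (cx,cy)=(1.0000,0.0087)
member 8 (4-5): L=6.9883, (cx,cy)=(0.2116,0.9773)
solve A·x = −loads:
  F[0-1] = -2312.8161 N (compression)
  F[0-2] = -2370.1523 N (compression)
  F[1-2] = +2223.9431 N (tension)
  F[1-3] = -1049.3589 N (compression)
  F[2-3] = -2241.8279 N (compression)
  F[2-4] = -1398.3956 N (compression)
  F[3-4] = +2284.0247 N (tension)
  F[3-5] = -2135.8838 N (compression)
  F[4-5] = -3957.4278 N (compression)
  Rx@0 = +2973.3500 N
  Ry@0 = +2232.7720 N
  Ry@4 = +1653.6880 N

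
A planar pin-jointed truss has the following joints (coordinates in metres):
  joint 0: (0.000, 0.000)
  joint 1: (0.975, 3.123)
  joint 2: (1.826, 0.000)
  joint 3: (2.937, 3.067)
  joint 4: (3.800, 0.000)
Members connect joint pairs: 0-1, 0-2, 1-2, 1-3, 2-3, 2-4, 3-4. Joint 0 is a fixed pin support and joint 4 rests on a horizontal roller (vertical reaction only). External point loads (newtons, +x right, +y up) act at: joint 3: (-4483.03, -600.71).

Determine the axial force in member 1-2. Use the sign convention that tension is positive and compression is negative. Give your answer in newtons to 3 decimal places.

N=5 nodes, M=7 members, R=3 reactions → 2N=10, M+R=10
member 0 (0-1): L=3.2717, (cx,cy)=(0.2980,0.9546)
member 1 (0-2): L=1.8260, (cx,cy)=(1.0000,0.0000)
member 2 (1-2): L=3.2369, (cx,cy)=(0.2629,-0.9648)
member 3 (1-3): L=1.9628, (cx,cy)=(0.9996,-0.0285)
member 4 (2-3): L=3.2620, (cx,cy)=(0.3406,0.9402)
member 5 (2-4): L=1.9740, (cx,cy)=(1.0000,0.0000)
member 6 (3-4): L=3.1861, (cx,cy)=(0.2709,-0.9626)
solve A·x = −loads:
  F[0-1] = -3933.4306 N (compression)
  F[0-2] = -3310.8129 N (compression)
  F[1-2] = +3957.0591 N (tension)
  F[1-3] = -2213.4617 N (compression)
  F[2-3] = -4060.6240 N (compression)
  F[2-4] = -887.4779 N (compression)
  F[3-4] = +3276.4736 N (tension)
  Rx@0 = +4483.0300 N
  Ry@0 = +3754.7015 N
  Ry@4 = -3153.9915 N

3957.059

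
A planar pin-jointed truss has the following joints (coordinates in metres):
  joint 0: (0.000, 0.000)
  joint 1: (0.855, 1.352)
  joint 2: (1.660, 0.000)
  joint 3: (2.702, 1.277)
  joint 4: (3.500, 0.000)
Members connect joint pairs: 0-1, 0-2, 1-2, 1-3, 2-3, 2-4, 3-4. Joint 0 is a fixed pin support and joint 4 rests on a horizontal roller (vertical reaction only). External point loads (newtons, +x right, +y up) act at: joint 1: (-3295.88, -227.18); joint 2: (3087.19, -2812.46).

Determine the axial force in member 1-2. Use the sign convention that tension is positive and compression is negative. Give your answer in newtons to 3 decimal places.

N=5 nodes, M=7 members, R=3 reactions → 2N=10, M+R=10
member 0 (0-1): L=1.5997, (cx,cy)=(0.5345,0.8452)
member 1 (0-2): L=1.6600, (cx,cy)=(1.0000,0.0000)
member 2 (1-2): L=1.5735, (cx,cy)=(0.5116,-0.8592)
member 3 (1-3): L=1.8485, (cx,cy)=(0.9992,-0.0406)
member 4 (2-3): L=1.6482, (cx,cy)=(0.6322,0.7748)
member 5 (2-4): L=1.8400, (cx,cy)=(1.0000,0.0000)
member 6 (3-4): L=1.5058, (cx,cy)=(0.5299,-0.8480)
solve A·x = −loads:
  F[0-1] = -3458.9034 N (compression)
  F[0-2] = +1640.0483 N (tension)
  F[1-2] = +3145.6073 N (tension)
  F[1-3] = -162.2707 N (compression)
  F[2-3] = +141.5488 N (tension)
  F[2-4] = +72.6480 N (tension)
  F[3-4] = -137.0875 N (compression)
  Rx@0 = +208.6900 N
  Ry@0 = +2923.3849 N
  Ry@4 = +116.2551 N

3145.607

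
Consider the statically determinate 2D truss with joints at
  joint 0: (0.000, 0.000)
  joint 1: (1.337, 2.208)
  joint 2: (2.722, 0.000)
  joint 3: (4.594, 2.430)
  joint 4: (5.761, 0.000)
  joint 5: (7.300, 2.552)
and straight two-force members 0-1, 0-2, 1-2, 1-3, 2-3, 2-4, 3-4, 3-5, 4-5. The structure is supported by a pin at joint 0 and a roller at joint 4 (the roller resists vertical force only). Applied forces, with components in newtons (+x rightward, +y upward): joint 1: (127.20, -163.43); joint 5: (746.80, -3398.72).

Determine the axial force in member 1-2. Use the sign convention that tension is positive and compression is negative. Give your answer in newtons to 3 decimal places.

N=6 nodes, M=9 members, R=3 reactions → 2N=12, M+R=12
member 0 (0-1): L=2.5812, (cx,cy)=(0.5180,0.8554)
member 1 (0-2): L=2.7220, (cx,cy)=(1.0000,0.0000)
member 2 (1-2): L=2.6064, (cx,cy)=(0.5314,-0.8471)
member 3 (1-3): L=3.2646, (cx,cy)=(0.9977,0.0680)
member 4 (2-3): L=3.0675, (cx,cy)=(0.6103,0.7922)
member 5 (2-4): L=3.0390, (cx,cy)=(1.0000,0.0000)
member 6 (3-4): L=2.6957, (cx,cy)=(0.4329,-0.9014)
member 7 (3-5): L=2.7087, (cx,cy)=(0.9990,0.0450)
member 8 (4-5): L=2.9801, (cx,cy)=(0.5164,0.8563)
solve A·x = −loads:
  F[0-1] = +1358.4327 N (tension)
  F[0-2] = +170.3769 N (tension)
  F[1-2] = -1455.9786 N (compression)
  F[1-3] = +1353.2303 N (tension)
  F[2-3] = +1556.9679 N (tension)
  F[2-4] = -1553.4806 N (compression)
  F[3-4] = -1326.5876 N (compression)
  F[3-5] = +2877.4962 N (tension)
  F[4-5] = -4120.2519 N (compression)
  Rx@0 = -874.0000 N
  Ry@0 = -1162.0043 N
  Ry@4 = +4724.1543 N

-1455.979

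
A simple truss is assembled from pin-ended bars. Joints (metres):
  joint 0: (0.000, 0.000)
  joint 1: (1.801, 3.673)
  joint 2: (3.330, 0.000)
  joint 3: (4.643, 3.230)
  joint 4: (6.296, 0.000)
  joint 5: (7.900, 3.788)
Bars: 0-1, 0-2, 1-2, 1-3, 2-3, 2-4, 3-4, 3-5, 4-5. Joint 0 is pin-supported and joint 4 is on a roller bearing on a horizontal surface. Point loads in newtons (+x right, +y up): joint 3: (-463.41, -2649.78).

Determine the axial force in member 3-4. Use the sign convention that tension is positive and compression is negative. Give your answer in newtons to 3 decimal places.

-1928.048

N=6 nodes, M=9 members, R=3 reactions → 2N=12, M+R=12
member 0 (0-1): L=4.0908, (cx,cy)=(0.4403,0.8979)
member 1 (0-2): L=3.3300, (cx,cy)=(1.0000,0.0000)
member 2 (1-2): L=3.9785, (cx,cy)=(0.3843,-0.9232)
member 3 (1-3): L=2.8763, (cx,cy)=(0.9881,-0.1540)
member 4 (2-3): L=3.4867, (cx,cy)=(0.3766,0.9264)
member 5 (2-4): L=2.9660, (cx,cy)=(1.0000,0.0000)
member 6 (3-4): L=3.6284, (cx,cy)=(0.4556,-0.8902)
member 7 (3-5): L=3.3045, (cx,cy)=(0.9856,0.1689)
member 8 (4-5): L=4.1136, (cx,cy)=(0.3899,0.9208)
solve A·x = −loads:
  F[0-1] = -1039.6076 N (compression)
  F[0-2] = -5.7147 N (compression)
  F[1-2] = +1163.8826 N (tension)
  F[1-3] = -915.9177 N (compression)
  F[2-3] = -1159.8848 N (compression)
  F[2-4] = +878.3653 N (tension)
  F[3-4] = -1928.0480 N (compression)
  F[3-5] = +0.0000 N (tension)
  F[4-5] = -0.0000 N (compression)
  Rx@0 = +463.4100 N
  Ry@0 = +933.4340 N
  Ry@4 = +1716.3460 N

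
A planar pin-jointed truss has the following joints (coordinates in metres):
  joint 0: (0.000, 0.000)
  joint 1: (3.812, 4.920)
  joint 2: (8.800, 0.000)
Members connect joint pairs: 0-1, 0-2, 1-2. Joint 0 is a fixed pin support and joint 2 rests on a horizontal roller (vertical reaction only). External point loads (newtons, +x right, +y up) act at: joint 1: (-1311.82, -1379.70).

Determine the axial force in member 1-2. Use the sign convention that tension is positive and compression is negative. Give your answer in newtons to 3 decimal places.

N=3 nodes, M=3 members, R=3 reactions → 2N=6, M+R=6
member 0 (0-1): L=6.2240, (cx,cy)=(0.6125,0.7905)
member 1 (0-2): L=8.8000, (cx,cy)=(1.0000,0.0000)
member 2 (1-2): L=7.0062, (cx,cy)=(0.7119,-0.7022)
solve A·x = −loads:
  F[0-1] = -1917.1150 N (compression)
  F[0-2] = -137.6421 N (compression)
  F[1-2] = +193.3331 N (tension)
  Rx@0 = +1311.8200 N
  Ry@0 = +1515.4657 N
  Ry@2 = -135.7657 N

193.333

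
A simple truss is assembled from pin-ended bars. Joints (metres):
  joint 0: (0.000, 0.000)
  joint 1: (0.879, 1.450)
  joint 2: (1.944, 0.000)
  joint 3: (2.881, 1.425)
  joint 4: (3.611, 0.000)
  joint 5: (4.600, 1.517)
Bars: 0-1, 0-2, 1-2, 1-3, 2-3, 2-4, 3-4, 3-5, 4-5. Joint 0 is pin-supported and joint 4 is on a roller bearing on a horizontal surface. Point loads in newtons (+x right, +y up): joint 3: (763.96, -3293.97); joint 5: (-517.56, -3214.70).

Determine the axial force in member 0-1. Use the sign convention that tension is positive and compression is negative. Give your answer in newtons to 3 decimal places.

N=6 nodes, M=9 members, R=3 reactions → 2N=12, M+R=12
member 0 (0-1): L=1.6956, (cx,cy)=(0.5184,0.8551)
member 1 (0-2): L=1.9440, (cx,cy)=(1.0000,0.0000)
member 2 (1-2): L=1.7991, (cx,cy)=(0.5920,-0.8060)
member 3 (1-3): L=2.0022, (cx,cy)=(0.9999,-0.0125)
member 4 (2-3): L=1.7055, (cx,cy)=(0.5494,0.8356)
member 5 (2-4): L=1.6670, (cx,cy)=(1.0000,0.0000)
member 6 (3-4): L=1.6011, (cx,cy)=(0.4559,-0.8900)
member 7 (3-5): L=1.7215, (cx,cy)=(0.9986,0.0534)
member 8 (4-5): L=1.8109, (cx,cy)=(0.5461,0.8377)
solve A·x = −loads:
  F[0-1] = +349.1816 N (tension)
  F[0-2] = +65.3866 N (tension)
  F[1-2] = -376.7486 N (compression)
  F[1-3] = +404.0672 N (tension)
  F[2-3] = +363.4071 N (tension)
  F[2-4] = -357.2959 N (compression)
  F[3-4] = -3938.2026 N (compression)
  F[3-5] = +1637.6454 N (tension)
  F[4-5] = -3942.0159 N (compression)
  Rx@0 = -246.4000 N
  Ry@0 = -298.6000 N
  Ry@4 = +6807.2700 N

349.182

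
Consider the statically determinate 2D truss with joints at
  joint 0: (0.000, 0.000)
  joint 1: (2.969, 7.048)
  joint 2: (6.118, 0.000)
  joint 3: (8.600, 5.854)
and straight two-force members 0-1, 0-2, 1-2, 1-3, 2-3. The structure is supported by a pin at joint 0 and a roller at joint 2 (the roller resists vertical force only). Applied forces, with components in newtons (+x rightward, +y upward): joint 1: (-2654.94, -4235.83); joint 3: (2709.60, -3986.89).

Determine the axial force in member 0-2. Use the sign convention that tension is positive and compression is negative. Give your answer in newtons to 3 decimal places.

487.977

N=4 nodes, M=5 members, R=3 reactions → 2N=8, M+R=8
member 0 (0-1): L=7.6478, (cx,cy)=(0.3882,0.9216)
member 1 (0-2): L=6.1180, (cx,cy)=(1.0000,0.0000)
member 2 (1-2): L=7.7195, (cx,cy)=(0.4079,-0.9130)
member 3 (1-3): L=5.7562, (cx,cy)=(0.9783,-0.2074)
member 4 (2-3): L=6.3584, (cx,cy)=(0.3903,0.9207)
solve A·x = −loads:
  F[0-1] = -1116.1776 N (compression)
  F[0-2] = +487.9767 N (tension)
  F[1-2] = -4450.3281 N (compression)
  F[1-3] = +4126.7965 N (tension)
  F[2-3] = -3400.6571 N (compression)
  Rx@0 = -54.6600 N
  Ry@0 = +1028.6346 N
  Ry@2 = +7194.0854 N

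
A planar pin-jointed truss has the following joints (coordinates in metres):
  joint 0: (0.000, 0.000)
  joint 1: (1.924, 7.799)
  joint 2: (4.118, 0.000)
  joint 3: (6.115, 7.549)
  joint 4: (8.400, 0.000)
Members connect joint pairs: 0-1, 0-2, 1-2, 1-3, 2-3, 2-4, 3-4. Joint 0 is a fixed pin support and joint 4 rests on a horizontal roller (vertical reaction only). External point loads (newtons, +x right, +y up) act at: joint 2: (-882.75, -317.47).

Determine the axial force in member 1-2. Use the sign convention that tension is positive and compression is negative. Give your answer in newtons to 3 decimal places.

173.501

N=5 nodes, M=7 members, R=3 reactions → 2N=10, M+R=10
member 0 (0-1): L=8.0328, (cx,cy)=(0.2395,0.9709)
member 1 (0-2): L=4.1180, (cx,cy)=(1.0000,0.0000)
member 2 (1-2): L=8.1017, (cx,cy)=(0.2708,-0.9626)
member 3 (1-3): L=4.1984, (cx,cy)=(0.9982,-0.0595)
member 4 (2-3): L=7.8087, (cx,cy)=(0.2557,0.9667)
member 5 (2-4): L=4.2820, (cx,cy)=(1.0000,0.0000)
member 6 (3-4): L=7.8872, (cx,cy)=(0.2897,-0.9571)
solve A·x = −loads:
  F[0-1] = -166.6860 N (compression)
  F[0-2] = -842.8258 N (compression)
  F[1-2] = +173.5015 N (tension)
  F[1-3] = -87.0640 N (compression)
  F[2-3] = +155.6269 N (tension)
  F[2-4] = +47.1093 N (tension)
  F[3-4] = -162.6094 N (compression)
  Rx@0 = +882.7500 N
  Ry@0 = +161.8341 N
  Ry@4 = +155.6359 N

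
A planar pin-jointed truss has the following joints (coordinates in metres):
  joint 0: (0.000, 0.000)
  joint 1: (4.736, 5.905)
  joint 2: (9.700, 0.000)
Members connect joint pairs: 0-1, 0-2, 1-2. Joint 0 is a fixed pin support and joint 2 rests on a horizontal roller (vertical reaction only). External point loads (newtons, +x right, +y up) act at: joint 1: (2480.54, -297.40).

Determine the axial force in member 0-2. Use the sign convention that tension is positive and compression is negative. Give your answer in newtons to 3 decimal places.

1391.488

N=3 nodes, M=3 members, R=3 reactions → 2N=6, M+R=6
member 0 (0-1): L=7.5696, (cx,cy)=(0.6257,0.7801)
member 1 (0-2): L=9.7000, (cx,cy)=(1.0000,0.0000)
member 2 (1-2): L=7.7143, (cx,cy)=(0.6435,-0.7655)
solve A·x = −loads:
  F[0-1] = +1740.6414 N (tension)
  F[0-2] = +1391.4882 N (tension)
  F[1-2] = -2162.4392 N (compression)
  Rx@0 = -2480.5400 N
  Ry@0 = -1357.8655 N
  Ry@2 = +1655.2655 N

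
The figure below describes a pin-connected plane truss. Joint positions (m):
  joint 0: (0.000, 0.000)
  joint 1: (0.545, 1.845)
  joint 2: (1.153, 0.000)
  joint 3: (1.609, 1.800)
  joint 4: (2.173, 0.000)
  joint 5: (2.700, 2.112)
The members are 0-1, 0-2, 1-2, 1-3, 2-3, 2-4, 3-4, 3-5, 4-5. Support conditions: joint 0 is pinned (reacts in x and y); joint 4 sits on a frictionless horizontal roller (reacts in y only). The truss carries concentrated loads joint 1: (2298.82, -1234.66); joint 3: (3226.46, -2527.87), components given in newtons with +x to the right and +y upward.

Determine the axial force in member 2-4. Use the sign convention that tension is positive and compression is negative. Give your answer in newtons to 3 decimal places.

2132.510

N=6 nodes, M=9 members, R=3 reactions → 2N=12, M+R=12
member 0 (0-1): L=1.9238, (cx,cy)=(0.2833,0.9590)
member 1 (0-2): L=1.1530, (cx,cy)=(1.0000,0.0000)
member 2 (1-2): L=1.9426, (cx,cy)=(0.3130,-0.9498)
member 3 (1-3): L=1.0650, (cx,cy)=(0.9991,-0.0423)
member 4 (2-3): L=1.8569, (cx,cy)=(0.2456,0.9694)
member 5 (2-4): L=1.0200, (cx,cy)=(1.0000,0.0000)
member 6 (3-4): L=1.8863, (cx,cy)=(0.2990,-0.9543)
member 7 (3-5): L=1.1347, (cx,cy)=(0.9615,0.2750)
member 8 (4-5): L=2.1768, (cx,cy)=(0.2421,0.9703)
solve A·x = −loads:
  F[0-1] = +3173.3532 N (tension)
  F[0-2] = +4626.2950 N (tension)
  F[1-2] = -4504.7639 N (compression)
  F[1-3] = +10.0878 N (tension)
  F[2-3] = +4413.5947 N (tension)
  F[2-4] = +2132.5100 N (tension)
  F[3-4] = -7132.1554 N (compression)
  F[3-5] = +0.0000 N (tension)
  F[4-5] = -0.0000 N (compression)
  Rx@0 = -5525.2800 N
  Ry@0 = -3043.3528 N
  Ry@4 = +6805.8828 N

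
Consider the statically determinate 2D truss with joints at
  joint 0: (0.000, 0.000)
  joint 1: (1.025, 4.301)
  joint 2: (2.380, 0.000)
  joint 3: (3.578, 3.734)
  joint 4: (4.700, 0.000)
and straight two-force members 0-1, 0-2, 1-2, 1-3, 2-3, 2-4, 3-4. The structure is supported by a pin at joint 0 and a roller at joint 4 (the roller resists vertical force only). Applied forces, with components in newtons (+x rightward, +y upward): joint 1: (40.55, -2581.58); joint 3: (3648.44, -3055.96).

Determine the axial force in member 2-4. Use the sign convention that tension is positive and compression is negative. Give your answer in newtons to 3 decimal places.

1750.342

N=5 nodes, M=7 members, R=3 reactions → 2N=10, M+R=10
member 0 (0-1): L=4.4215, (cx,cy)=(0.2318,0.9728)
member 1 (0-2): L=2.3800, (cx,cy)=(1.0000,0.0000)
member 2 (1-2): L=4.5094, (cx,cy)=(0.3005,-0.9538)
member 3 (1-3): L=2.6152, (cx,cy)=(0.9762,-0.2168)
member 4 (2-3): L=3.9215, (cx,cy)=(0.3055,0.9522)
member 5 (2-4): L=2.3200, (cx,cy)=(1.0000,0.0000)
member 6 (3-4): L=3.8989, (cx,cy)=(0.2878,-0.9577)
solve A·x = −loads:
  F[0-1] = +192.8247 N (tension)
  F[0-2] = +3644.2885 N (tension)
  F[1-2] = -3122.7864 N (compression)
  F[1-3] = +965.4629 N (tension)
  F[2-3] = +3128.0139 N (tension)
  F[2-4] = +1750.3415 N (tension)
  F[3-4] = -6082.4026 N (compression)
  Rx@0 = -3688.9900 N
  Ry@0 = -187.5717 N
  Ry@4 = +5825.1117 N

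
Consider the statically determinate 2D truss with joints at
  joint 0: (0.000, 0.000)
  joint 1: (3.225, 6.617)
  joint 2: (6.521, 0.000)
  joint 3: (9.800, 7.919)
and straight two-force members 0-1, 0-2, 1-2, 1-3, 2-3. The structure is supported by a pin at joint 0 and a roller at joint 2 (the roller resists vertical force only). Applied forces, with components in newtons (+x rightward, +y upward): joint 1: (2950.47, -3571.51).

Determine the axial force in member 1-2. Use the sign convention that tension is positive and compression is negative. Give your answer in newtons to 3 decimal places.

N=4 nodes, M=5 members, R=3 reactions → 2N=8, M+R=8
member 0 (0-1): L=7.3611, (cx,cy)=(0.4381,0.8989)
member 1 (0-2): L=6.5210, (cx,cy)=(1.0000,0.0000)
member 2 (1-2): L=7.3924, (cx,cy)=(0.4459,-0.8951)
member 3 (1-3): L=6.7027, (cx,cy)=(0.9810,0.1943)
member 4 (2-3): L=8.5710, (cx,cy)=(0.3826,0.9239)
solve A·x = −loads:
  F[0-1] = +1322.3754 N (tension)
  F[0-2] = +2371.1165 N (tension)
  F[1-2] = -5318.0698 N (compression)
  F[1-3] = -0.0000 N (compression)
  F[2-3] = +0.0000 N (tension)
  Rx@0 = -2950.4700 N
  Ry@0 = -1188.7077 N
  Ry@2 = +4760.2177 N

-5318.070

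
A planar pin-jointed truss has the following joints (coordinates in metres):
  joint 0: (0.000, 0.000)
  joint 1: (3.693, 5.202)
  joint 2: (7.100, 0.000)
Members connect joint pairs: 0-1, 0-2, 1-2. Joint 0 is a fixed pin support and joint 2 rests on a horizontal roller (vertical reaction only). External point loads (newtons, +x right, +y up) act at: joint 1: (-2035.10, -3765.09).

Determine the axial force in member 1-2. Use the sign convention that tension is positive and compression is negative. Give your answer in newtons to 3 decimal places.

N=3 nodes, M=3 members, R=3 reactions → 2N=6, M+R=6
member 0 (0-1): L=6.3796, (cx,cy)=(0.5789,0.8154)
member 1 (0-2): L=7.1000, (cx,cy)=(1.0000,0.0000)
member 2 (1-2): L=6.2184, (cx,cy)=(0.5479,-0.8366)
solve A·x = −loads:
  F[0-1] = -4044.3035 N (compression)
  F[0-2] = +306.0589 N (tension)
  F[1-2] = -558.6134 N (compression)
  Rx@0 = +2035.1000 N
  Ry@0 = +3297.7819 N
  Ry@2 = +467.3081 N

-558.613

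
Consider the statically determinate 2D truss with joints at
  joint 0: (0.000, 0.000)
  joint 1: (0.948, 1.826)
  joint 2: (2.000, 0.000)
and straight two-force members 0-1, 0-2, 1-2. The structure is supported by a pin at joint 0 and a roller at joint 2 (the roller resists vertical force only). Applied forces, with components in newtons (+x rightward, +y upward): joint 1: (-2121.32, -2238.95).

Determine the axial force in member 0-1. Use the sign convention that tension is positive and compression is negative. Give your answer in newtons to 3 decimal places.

N=3 nodes, M=3 members, R=3 reactions → 2N=6, M+R=6
member 0 (0-1): L=2.0574, (cx,cy)=(0.4608,0.8875)
member 1 (0-2): L=2.0000, (cx,cy)=(1.0000,0.0000)
member 2 (1-2): L=2.1074, (cx,cy)=(0.4992,-0.8665)
solve A·x = −loads:
  F[0-1] = -3509.1675 N (compression)
  F[0-2] = -504.3970 N (compression)
  F[1-2] = +1010.4067 N (tension)
  Rx@0 = +2121.3200 N
  Ry@0 = +3114.4529 N
  Ry@2 = -875.5029 N

-3509.167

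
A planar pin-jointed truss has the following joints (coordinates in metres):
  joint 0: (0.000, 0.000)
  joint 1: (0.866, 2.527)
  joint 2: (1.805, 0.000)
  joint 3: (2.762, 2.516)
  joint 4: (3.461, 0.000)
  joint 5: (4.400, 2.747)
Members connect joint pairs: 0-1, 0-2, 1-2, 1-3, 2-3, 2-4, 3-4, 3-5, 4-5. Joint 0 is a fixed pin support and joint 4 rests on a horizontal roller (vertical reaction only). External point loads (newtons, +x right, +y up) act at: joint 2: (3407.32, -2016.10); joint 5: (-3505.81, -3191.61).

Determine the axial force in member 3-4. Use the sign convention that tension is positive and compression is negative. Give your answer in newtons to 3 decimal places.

N=6 nodes, M=9 members, R=3 reactions → 2N=12, M+R=12
member 0 (0-1): L=2.6713, (cx,cy)=(0.3242,0.9460)
member 1 (0-2): L=1.8050, (cx,cy)=(1.0000,0.0000)
member 2 (1-2): L=2.6958, (cx,cy)=(0.3483,-0.9374)
member 3 (1-3): L=1.8960, (cx,cy)=(1.0000,-0.0058)
member 4 (2-3): L=2.6919, (cx,cy)=(0.3555,0.9347)
member 5 (2-4): L=1.6560, (cx,cy)=(1.0000,0.0000)
member 6 (3-4): L=2.6113, (cx,cy)=(0.2677,-0.9635)
member 7 (3-5): L=1.6542, (cx,cy)=(0.9902,0.1396)
member 8 (4-5): L=2.9031, (cx,cy)=(0.3235,0.9462)
solve A·x = −loads:
  F[0-1] = -3045.8041 N (compression)
  F[0-2] = +888.9302 N (tension)
  F[1-2] = +3086.5624 N (tension)
  F[1-3] = -2062.5568 N (compression)
  F[2-3] = -938.4831 N (compression)
  F[2-4] = -1109.6417 N (compression)
  F[3-4] = +526.6227 N (tension)
  F[3-5] = -2562.2418 N (compression)
  F[4-5] = -2994.7955 N (compression)
  Rx@0 = +98.4900 N
  Ry@0 = +2881.3059 N
  Ry@4 = +2326.4041 N

526.623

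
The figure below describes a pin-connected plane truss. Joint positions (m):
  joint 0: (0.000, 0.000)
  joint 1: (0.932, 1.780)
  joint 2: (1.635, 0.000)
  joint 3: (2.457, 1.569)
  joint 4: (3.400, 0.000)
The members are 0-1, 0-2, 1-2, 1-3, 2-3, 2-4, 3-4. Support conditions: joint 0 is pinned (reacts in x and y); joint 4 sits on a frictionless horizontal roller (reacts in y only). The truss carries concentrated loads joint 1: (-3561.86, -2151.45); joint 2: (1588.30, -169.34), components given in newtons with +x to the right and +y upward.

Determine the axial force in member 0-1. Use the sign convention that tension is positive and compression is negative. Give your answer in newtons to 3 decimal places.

N=5 nodes, M=7 members, R=3 reactions → 2N=10, M+R=10
member 0 (0-1): L=2.0092, (cx,cy)=(0.4639,0.8859)
member 1 (0-2): L=1.6350, (cx,cy)=(1.0000,0.0000)
member 2 (1-2): L=1.9138, (cx,cy)=(0.3673,-0.9301)
member 3 (1-3): L=1.5395, (cx,cy)=(0.9906,-0.1371)
member 4 (2-3): L=1.7713, (cx,cy)=(0.4641,0.8858)
member 5 (2-4): L=1.7650, (cx,cy)=(1.0000,0.0000)
member 6 (3-4): L=1.8306, (cx,cy)=(0.5151,-0.8571)
solve A·x = −loads:
  F[0-1] = -3966.9352 N (compression)
  F[0-2] = -133.4645 N (compression)
  F[1-2] = +1279.1035 N (tension)
  F[1-3] = +1263.8337 N (tension)
  F[2-3] = -1151.8882 N (compression)
  F[2-4] = -717.3504 N (compression)
  F[3-4] = +1392.5395 N (tension)
  Rx@0 = +1973.5600 N
  Ry@0 = +3514.3454 N
  Ry@4 = -1193.5554 N

-3966.935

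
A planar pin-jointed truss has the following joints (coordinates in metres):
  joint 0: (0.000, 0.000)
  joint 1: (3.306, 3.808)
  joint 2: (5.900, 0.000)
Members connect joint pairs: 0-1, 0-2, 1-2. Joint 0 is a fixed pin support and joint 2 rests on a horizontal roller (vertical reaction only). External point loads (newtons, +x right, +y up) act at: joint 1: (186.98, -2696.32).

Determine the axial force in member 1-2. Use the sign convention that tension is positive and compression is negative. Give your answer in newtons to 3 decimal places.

-1974.110

N=3 nodes, M=3 members, R=3 reactions → 2N=6, M+R=6
member 0 (0-1): L=5.0429, (cx,cy)=(0.6556,0.7551)
member 1 (0-2): L=5.9000, (cx,cy)=(1.0000,0.0000)
member 2 (1-2): L=4.6076, (cx,cy)=(0.5630,-0.8265)
solve A·x = −loads:
  F[0-1] = -1410.0763 N (compression)
  F[0-2] = +1111.3972 N (tension)
  F[1-2] = -1974.1096 N (compression)
  Rx@0 = -186.9800 N
  Ry@0 = +1064.7855 N
  Ry@2 = +1631.5345 N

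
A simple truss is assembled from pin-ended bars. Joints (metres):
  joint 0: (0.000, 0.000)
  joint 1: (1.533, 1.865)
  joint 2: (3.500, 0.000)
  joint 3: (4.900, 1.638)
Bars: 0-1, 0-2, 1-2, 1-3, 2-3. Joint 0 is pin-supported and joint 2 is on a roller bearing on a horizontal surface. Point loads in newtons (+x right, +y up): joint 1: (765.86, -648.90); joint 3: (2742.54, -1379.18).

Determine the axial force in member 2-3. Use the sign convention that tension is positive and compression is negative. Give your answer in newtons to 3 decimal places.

N=4 nodes, M=5 members, R=3 reactions → 2N=8, M+R=8
member 0 (0-1): L=2.4142, (cx,cy)=(0.6350,0.7725)
member 1 (0-2): L=3.5000, (cx,cy)=(1.0000,0.0000)
member 2 (1-2): L=2.7106, (cx,cy)=(0.7257,-0.6880)
member 3 (1-3): L=3.3746, (cx,cy)=(0.9977,-0.0673)
member 4 (2-3): L=2.1548, (cx,cy)=(0.6497,0.7602)
solve A·x = −loads:
  F[0-1] = +2431.7857 N (tension)
  F[0-2] = +1964.2269 N (tension)
  F[1-2] = -4036.7648 N (compression)
  F[1-3] = +3716.0950 N (tension)
  F[2-3] = -1485.4666 N (compression)
  Rx@0 = -3508.4000 N
  Ry@0 = -1878.5929 N
  Ry@2 = +3906.6729 N

-1485.467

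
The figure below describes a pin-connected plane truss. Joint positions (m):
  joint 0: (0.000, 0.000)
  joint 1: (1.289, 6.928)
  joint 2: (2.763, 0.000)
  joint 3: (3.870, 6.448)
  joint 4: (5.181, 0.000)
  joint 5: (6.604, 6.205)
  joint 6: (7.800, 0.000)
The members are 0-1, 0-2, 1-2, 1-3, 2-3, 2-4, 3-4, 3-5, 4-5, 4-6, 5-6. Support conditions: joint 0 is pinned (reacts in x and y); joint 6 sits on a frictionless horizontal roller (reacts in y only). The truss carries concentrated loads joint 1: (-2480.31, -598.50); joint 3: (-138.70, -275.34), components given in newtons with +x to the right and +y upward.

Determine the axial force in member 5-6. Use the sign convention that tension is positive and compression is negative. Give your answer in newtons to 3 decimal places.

N=7 nodes, M=11 members, R=3 reactions → 2N=14, M+R=14
member 0 (0-1): L=7.0469, (cx,cy)=(0.1829,0.9831)
member 1 (0-2): L=2.7630, (cx,cy)=(1.0000,0.0000)
member 2 (1-2): L=7.0831, (cx,cy)=(0.2081,-0.9781)
member 3 (1-3): L=2.6253, (cx,cy)=(0.9831,-0.1828)
member 4 (2-3): L=6.5423, (cx,cy)=(0.1692,0.9856)
member 5 (2-4): L=2.4180, (cx,cy)=(1.0000,0.0000)
member 6 (3-4): L=6.5799, (cx,cy)=(0.1992,-0.9800)
member 7 (3-5): L=2.7448, (cx,cy)=(0.9961,-0.0885)
member 8 (4-5): L=6.3661, (cx,cy)=(0.2235,0.9747)
member 9 (4-6): L=2.6190, (cx,cy)=(1.0000,0.0000)
member 10 (5-6): L=6.3192, (cx,cy)=(0.1893,-0.9819)
solve A·x = −loads:
  F[0-1] = -3006.7346 N (compression)
  F[0-2] = -2069.0257 N (compression)
  F[1-2] = +2127.4247 N (tension)
  F[1-3] = +1513.1114 N (tension)
  F[2-3] = -2111.2926 N (compression)
  F[2-4] = -1269.0620 N (compression)
  F[3-4] = +2046.6491 N (tension)
  F[3-5] = +864.6780 N (tension)
  F[4-5] = -2057.6789 N (compression)
  F[4-6] = -401.3328 N (compression)
  F[5-6] = +2120.4911 N (tension)
  Rx@0 = +2619.0100 N
  Ry@0 = +2956.0058 N
  Ry@6 = -2082.1658 N

2120.491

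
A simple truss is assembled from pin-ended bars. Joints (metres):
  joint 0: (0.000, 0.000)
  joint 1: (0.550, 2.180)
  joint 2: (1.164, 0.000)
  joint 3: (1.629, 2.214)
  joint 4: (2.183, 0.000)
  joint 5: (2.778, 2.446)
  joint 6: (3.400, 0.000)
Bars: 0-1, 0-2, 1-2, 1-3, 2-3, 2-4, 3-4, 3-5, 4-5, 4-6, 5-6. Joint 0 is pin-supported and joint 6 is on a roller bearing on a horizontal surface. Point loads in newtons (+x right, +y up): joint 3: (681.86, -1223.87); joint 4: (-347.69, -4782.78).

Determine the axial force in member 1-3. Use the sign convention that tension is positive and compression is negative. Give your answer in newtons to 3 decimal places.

-1008.948

N=7 nodes, M=11 members, R=3 reactions → 2N=14, M+R=14
member 0 (0-1): L=2.2483, (cx,cy)=(0.2446,0.9696)
member 1 (0-2): L=1.1640, (cx,cy)=(1.0000,0.0000)
member 2 (1-2): L=2.2648, (cx,cy)=(0.2711,-0.9626)
member 3 (1-3): L=1.0795, (cx,cy)=(0.9995,0.0315)
member 4 (2-3): L=2.2623, (cx,cy)=(0.2055,0.9786)
member 5 (2-4): L=1.0190, (cx,cy)=(1.0000,0.0000)
member 6 (3-4): L=2.2823, (cx,cy)=(0.2427,-0.9701)
member 7 (3-5): L=1.1722, (cx,cy)=(0.9802,0.1979)
member 8 (4-5): L=2.5173, (cx,cy)=(0.2364,0.9717)
member 9 (4-6): L=1.2170, (cx,cy)=(1.0000,0.0000)
member 10 (5-6): L=2.5238, (cx,cy)=(0.2464,-0.9692)
solve A·x = −loads:
  F[0-1] = -1965.1420 N (compression)
  F[0-2] = +814.8990 N (tension)
  F[1-2] = +1946.5563 N (tension)
  F[1-3] = -1008.9479 N (compression)
  F[2-3] = -1914.5370 N (compression)
  F[2-4] = +1736.1364 N (tension)
  F[3-4] = +255.9207 N (tension)
  F[3-5] = -2189.2567 N (compression)
  F[4-5] = +4666.7453 N (tension)
  F[4-6] = +1042.9091 N (tension)
  F[5-6] = -4231.7401 N (compression)
  Rx@0 = -334.1700 N
  Ry@0 = +1905.4350 N
  Ry@6 = +4101.2150 N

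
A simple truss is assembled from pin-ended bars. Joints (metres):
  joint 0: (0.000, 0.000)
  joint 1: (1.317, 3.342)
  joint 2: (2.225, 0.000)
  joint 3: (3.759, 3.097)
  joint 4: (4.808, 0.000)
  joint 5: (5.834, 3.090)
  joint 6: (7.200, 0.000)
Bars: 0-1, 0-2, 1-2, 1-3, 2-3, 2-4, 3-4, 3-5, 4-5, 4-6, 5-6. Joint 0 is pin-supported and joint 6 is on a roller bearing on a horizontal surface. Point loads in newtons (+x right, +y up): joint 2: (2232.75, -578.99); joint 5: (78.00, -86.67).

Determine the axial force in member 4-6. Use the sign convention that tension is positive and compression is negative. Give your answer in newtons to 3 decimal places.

124.941

N=7 nodes, M=11 members, R=3 reactions → 2N=14, M+R=14
member 0 (0-1): L=3.5921, (cx,cy)=(0.3666,0.9304)
member 1 (0-2): L=2.2250, (cx,cy)=(1.0000,0.0000)
member 2 (1-2): L=3.4632, (cx,cy)=(0.2622,-0.9650)
member 3 (1-3): L=2.4543, (cx,cy)=(0.9950,-0.0998)
member 4 (2-3): L=3.4561, (cx,cy)=(0.4439,0.8961)
member 5 (2-4): L=2.5830, (cx,cy)=(1.0000,0.0000)
member 6 (3-4): L=3.2698, (cx,cy)=(0.3208,-0.9471)
member 7 (3-5): L=2.0750, (cx,cy)=(1.0000,-0.0034)
member 8 (4-5): L=3.2559, (cx,cy)=(0.3151,0.9491)
member 9 (4-6): L=2.3920, (cx,cy)=(1.0000,0.0000)
member 10 (5-6): L=3.3785, (cx,cy)=(0.4043,-0.9146)
solve A·x = −loads:
  F[0-1] = -411.7031 N (compression)
  F[0-2] = +2461.6944 N (tension)
  F[1-2] = +424.1750 N (tension)
  F[1-3] = -263.4744 N (compression)
  F[2-3] = +189.3251 N (tension)
  F[2-4] = +256.1256 N (tension)
  F[3-4] = -206.4929 N (compression)
  F[3-5] = -111.8810 N (compression)
  F[4-5] = +206.0778 N (tension)
  F[4-6] = +124.9407 N (tension)
  F[5-6] = -309.0105 N (compression)
  Rx@0 = -2310.7500 N
  Ry@0 = +383.0342 N
  Ry@6 = +282.6258 N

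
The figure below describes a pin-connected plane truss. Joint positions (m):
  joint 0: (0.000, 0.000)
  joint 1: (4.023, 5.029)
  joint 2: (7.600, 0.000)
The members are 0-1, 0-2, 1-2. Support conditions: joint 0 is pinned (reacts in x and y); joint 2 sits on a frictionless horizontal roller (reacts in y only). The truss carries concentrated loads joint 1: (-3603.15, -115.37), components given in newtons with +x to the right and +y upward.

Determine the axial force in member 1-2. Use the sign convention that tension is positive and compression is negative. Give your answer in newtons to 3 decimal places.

2850.894

N=3 nodes, M=3 members, R=3 reactions → 2N=6, M+R=6
member 0 (0-1): L=6.4401, (cx,cy)=(0.6247,0.7809)
member 1 (0-2): L=7.6000, (cx,cy)=(1.0000,0.0000)
member 2 (1-2): L=6.1714, (cx,cy)=(0.5796,-0.8149)
solve A·x = −loads:
  F[0-1] = -3122.7970 N (compression)
  F[0-2] = -1652.4133 N (compression)
  F[1-2] = +2850.8943 N (tension)
  Rx@0 = +3603.1500 N
  Ry@0 = +2438.5421 N
  Ry@2 = -2323.1721 N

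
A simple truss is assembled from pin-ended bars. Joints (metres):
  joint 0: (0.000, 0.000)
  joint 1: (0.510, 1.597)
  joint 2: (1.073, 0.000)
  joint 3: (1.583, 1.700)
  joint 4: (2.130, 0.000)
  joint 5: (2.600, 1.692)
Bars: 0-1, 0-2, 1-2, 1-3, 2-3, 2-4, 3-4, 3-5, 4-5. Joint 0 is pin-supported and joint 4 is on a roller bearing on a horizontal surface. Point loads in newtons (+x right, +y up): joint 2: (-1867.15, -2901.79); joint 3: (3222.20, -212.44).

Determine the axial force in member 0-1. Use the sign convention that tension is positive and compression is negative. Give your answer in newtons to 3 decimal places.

N=6 nodes, M=9 members, R=3 reactions → 2N=12, M+R=12
member 0 (0-1): L=1.6765, (cx,cy)=(0.3042,0.9526)
member 1 (0-2): L=1.0730, (cx,cy)=(1.0000,0.0000)
member 2 (1-2): L=1.6933, (cx,cy)=(0.3325,-0.9431)
member 3 (1-3): L=1.0779, (cx,cy)=(0.9954,0.0956)
member 4 (2-3): L=1.7749, (cx,cy)=(0.2873,0.9578)
member 5 (2-4): L=1.0570, (cx,cy)=(1.0000,0.0000)
member 6 (3-4): L=1.7858, (cx,cy)=(0.3063,-0.9519)
member 7 (3-5): L=1.0170, (cx,cy)=(1.0000,-0.0079)
member 8 (4-5): L=1.7561, (cx,cy)=(0.2676,0.9635)
solve A·x = −loads:
  F[0-1] = +1130.7494 N (tension)
  F[0-2] = +1011.0614 N (tension)
  F[1-2] = -1070.8805 N (compression)
  F[1-3] = +703.2531 N (tension)
  F[2-3] = +4083.9851 N (tension)
  F[2-4] = +1348.6402 N (tension)
  F[3-4] = -4403.0161 N (compression)
  F[3-5] = +0.0000 N (tension)
  F[4-5] = -0.0000 N (compression)
  Rx@0 = -1355.0500 N
  Ry@0 = -1077.1565 N
  Ry@4 = +4191.3865 N

1130.749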